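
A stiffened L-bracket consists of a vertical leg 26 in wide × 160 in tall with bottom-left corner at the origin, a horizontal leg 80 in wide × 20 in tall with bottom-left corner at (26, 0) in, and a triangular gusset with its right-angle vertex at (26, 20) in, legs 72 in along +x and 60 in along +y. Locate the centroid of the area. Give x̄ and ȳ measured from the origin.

x̄ = 33.80 in, ȳ = 54.95 in

vertical leg: A = 26 × 160 = 4160.00, centroid at (13.00, 80.00).
horizontal leg: A = 80 × 20 = 1600.00, centroid at (66.00, 10.00).
gusset: A = ½·72·60 = 2160.00, centroid at (50.00, 40.00).
ΣA = 7920.00 in²
ΣAx̄ = (4160.00)(13.00) + (1600.00)(66.00) + (2160.00)(50.00) = 267680.00 in³
ΣAȳ = (4160.00)(80.00) + (1600.00)(10.00) + (2160.00)(40.00) = 435200.00 in³
x̄ = 267680.00 / 7920.00 = 33.80 in
ȳ = 435200.00 / 7920.00 = 54.95 in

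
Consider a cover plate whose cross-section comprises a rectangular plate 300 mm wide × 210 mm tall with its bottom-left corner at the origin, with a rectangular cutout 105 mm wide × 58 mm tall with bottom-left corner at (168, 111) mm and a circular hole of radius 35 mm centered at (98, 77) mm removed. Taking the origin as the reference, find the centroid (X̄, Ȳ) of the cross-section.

Part | A | x̄ᵢ | ȳᵢ | A·x̄ᵢ | A·ȳᵢ
plate | 63000.00 | 150.00 | 105.00 | 9450000.00 | 6615000.00
hole 1 | -6090.00 | 220.50 | 140.00 | -1342845.00 | -852600.00
hole 2 | -3848.45 | 98.00 | 77.00 | -377148.20 | -296330.73
Σ | 53061.55 |  |  | 7730006.80 | 5466069.27
X̄ = 7730006.80 / 53061.55 = 145.68 mm
Ȳ = 5466069.27 / 53061.55 = 103.01 mm

X̄ = 145.68 mm, Ȳ = 103.01 mm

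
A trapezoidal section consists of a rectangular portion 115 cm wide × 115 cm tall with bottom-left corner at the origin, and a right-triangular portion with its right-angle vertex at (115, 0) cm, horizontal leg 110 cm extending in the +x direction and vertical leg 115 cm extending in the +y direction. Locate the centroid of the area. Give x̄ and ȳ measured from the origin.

rectangular portion: A = 115 × 115 = 13225.00, centroid at (57.50, 57.50).
triangular portion: A = ½·110·115 = 6325.00, centroid at (151.67, 38.33).
ΣA = 19550.00 cm², ΣAx̄ = 1719729.17 cm³, ΣAȳ = 1002895.83 cm³.
x̄ = 1719729.17/19550.00 = 87.97 cm; ȳ = 1002895.83/19550.00 = 51.30 cm.

x̄ = 87.97 cm, ȳ = 51.30 cm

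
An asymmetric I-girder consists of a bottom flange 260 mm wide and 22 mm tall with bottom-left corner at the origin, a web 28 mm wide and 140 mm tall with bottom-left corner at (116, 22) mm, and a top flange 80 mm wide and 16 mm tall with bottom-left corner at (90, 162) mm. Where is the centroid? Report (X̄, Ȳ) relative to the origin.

X̄ = 130.00 mm, Ȳ = 58.71 mm

bottom flange: A = 260 × 22 = 5720.00, centroid at (130.00, 11.00).
web: A = 28 × 140 = 3920.00, centroid at (130.00, 92.00).
top flange: A = 80 × 16 = 1280.00, centroid at (130.00, 170.00).
ΣA = 10920.00 mm², ΣAX̄ = 1419600.00 mm³, ΣAȲ = 641160.00 mm³.
X̄ = 1419600.00/10920.00 = 130.00 mm; Ȳ = 641160.00/10920.00 = 58.71 mm.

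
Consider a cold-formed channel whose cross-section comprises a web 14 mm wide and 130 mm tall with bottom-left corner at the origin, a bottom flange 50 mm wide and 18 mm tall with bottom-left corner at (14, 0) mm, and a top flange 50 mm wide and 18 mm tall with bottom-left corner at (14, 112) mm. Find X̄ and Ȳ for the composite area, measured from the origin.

X̄ = 22.91 mm, Ȳ = 65.00 mm

Part | A | x̄ᵢ | ȳᵢ | A·x̄ᵢ | A·ȳᵢ
web | 1820.00 | 7.00 | 65.00 | 12740.00 | 118300.00
bottom flange | 900.00 | 39.00 | 9.00 | 35100.00 | 8100.00
top flange | 900.00 | 39.00 | 121.00 | 35100.00 | 108900.00
Σ | 3620.00 |  |  | 82940.00 | 235300.00
X̄ = 82940.00 / 3620.00 = 22.91 mm
Ȳ = 235300.00 / 3620.00 = 65.00 mm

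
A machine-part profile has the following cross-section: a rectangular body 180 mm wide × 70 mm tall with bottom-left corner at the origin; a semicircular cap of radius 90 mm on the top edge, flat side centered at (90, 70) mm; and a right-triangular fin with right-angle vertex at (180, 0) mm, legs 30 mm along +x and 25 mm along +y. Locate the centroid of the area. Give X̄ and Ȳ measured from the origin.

X̄ = 91.46 mm, Ȳ = 70.85 mm

rectangular body: A = 180 × 70 = 12600.00, centroid at (90.00, 35.00).
semicircular top: A = ½π·90² = 12723.45, centroid at (90.00, 108.20).
triangular fin: A = ½·30·25 = 375.00, centroid at (190.00, 8.33).
ΣA = 25698.45 mm²
ΣAX̄ = (12600.00)(90.00) + (12723.45)(90.00) + (375.00)(190.00) = 2350360.52 mm³
ΣAȲ = (12600.00)(35.00) + (12723.45)(108.20) + (375.00)(8.33) = 1820766.52 mm³
X̄ = 2350360.52 / 25698.45 = 91.46 mm
Ȳ = 1820766.52 / 25698.45 = 70.85 mm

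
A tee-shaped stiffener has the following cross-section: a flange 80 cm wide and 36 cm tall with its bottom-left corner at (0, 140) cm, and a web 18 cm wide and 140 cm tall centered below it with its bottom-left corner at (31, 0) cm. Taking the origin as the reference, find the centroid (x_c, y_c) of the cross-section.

Part | A | x̄ᵢ | ȳᵢ | A·x̄ᵢ | A·ȳᵢ
web | 2520.00 | 40.00 | 70.00 | 100800.00 | 176400.00
flange | 2880.00 | 40.00 | 158.00 | 115200.00 | 455040.00
Σ | 5400.00 |  |  | 216000.00 | 631440.00
x_c = 216000.00 / 5400.00 = 40.00 cm
y_c = 631440.00 / 5400.00 = 116.93 cm

x_c = 40.00 cm, y_c = 116.93 cm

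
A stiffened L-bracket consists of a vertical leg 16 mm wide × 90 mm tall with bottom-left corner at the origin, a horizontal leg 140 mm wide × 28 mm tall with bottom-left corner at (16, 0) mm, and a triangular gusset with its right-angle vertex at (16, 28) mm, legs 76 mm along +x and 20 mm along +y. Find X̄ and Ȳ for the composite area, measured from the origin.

Part | A | x̄ᵢ | ȳᵢ | A·x̄ᵢ | A·ȳᵢ
vertical leg | 1440.00 | 8.00 | 45.00 | 11520.00 | 64800.00
horizontal leg | 3920.00 | 86.00 | 14.00 | 337120.00 | 54880.00
gusset | 760.00 | 41.33 | 34.67 | 31413.33 | 26346.67
Σ | 6120.00 |  |  | 380053.33 | 146026.67
X̄ = 380053.33 / 6120.00 = 62.10 mm
Ȳ = 146026.67 / 6120.00 = 23.86 mm

X̄ = 62.10 mm, Ȳ = 23.86 mm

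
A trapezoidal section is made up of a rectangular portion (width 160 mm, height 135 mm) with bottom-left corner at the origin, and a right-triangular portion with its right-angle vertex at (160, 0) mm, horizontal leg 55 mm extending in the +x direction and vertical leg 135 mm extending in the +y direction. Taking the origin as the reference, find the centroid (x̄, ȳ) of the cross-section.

x̄ = 94.42 mm, ȳ = 64.20 mm

rectangular portion: A = 160 × 135 = 21600.00, centroid at (80.00, 67.50).
triangular portion: A = ½·55·135 = 3712.50, centroid at (178.33, 45.00).
ΣA = 25312.50 mm², ΣAx̄ = 2390062.50 mm³, ΣAȳ = 1625062.50 mm³.
x̄ = 2390062.50/25312.50 = 94.42 mm; ȳ = 1625062.50/25312.50 = 64.20 mm.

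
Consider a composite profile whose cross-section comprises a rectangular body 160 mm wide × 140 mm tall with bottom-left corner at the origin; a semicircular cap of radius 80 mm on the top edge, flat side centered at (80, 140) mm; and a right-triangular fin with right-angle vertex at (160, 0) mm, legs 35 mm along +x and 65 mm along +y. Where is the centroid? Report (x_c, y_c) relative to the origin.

x_c = 83.10 mm, y_c = 99.47 mm

Part | A | x̄ᵢ | ȳᵢ | A·x̄ᵢ | A·ȳᵢ
rectangular body | 22400.00 | 80.00 | 70.00 | 1792000.00 | 1568000.00
semicircular top | 10053.10 | 80.00 | 173.95 | 804247.72 | 1748766.84
triangular fin | 1137.50 | 171.67 | 21.67 | 195270.83 | 24645.83
Σ | 33590.60 |  |  | 2791518.55 | 3341412.68
x_c = 2791518.55 / 33590.60 = 83.10 mm
y_c = 3341412.68 / 33590.60 = 99.47 mm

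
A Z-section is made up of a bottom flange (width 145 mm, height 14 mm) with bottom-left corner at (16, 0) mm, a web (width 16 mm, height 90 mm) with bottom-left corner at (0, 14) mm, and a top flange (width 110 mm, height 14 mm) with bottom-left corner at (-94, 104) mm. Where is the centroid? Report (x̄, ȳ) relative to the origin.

bottom flange: A = 145 × 14 = 2030.00, centroid at (88.50, 7.00).
web: A = 16 × 90 = 1440.00, centroid at (8.00, 59.00).
top flange: A = 110 × 14 = 1540.00, centroid at (-39.00, 111.00).
ΣA = 5010.00 mm², ΣAx̄ = 131115.00 mm³, ΣAȳ = 270110.00 mm³.
x̄ = 131115.00/5010.00 = 26.17 mm; ȳ = 270110.00/5010.00 = 53.91 mm.

x̄ = 26.17 mm, ȳ = 53.91 mm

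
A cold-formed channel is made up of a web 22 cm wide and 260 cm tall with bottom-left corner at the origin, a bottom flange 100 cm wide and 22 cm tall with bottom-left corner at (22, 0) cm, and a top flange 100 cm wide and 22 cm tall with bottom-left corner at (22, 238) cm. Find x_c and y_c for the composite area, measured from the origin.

web: A = 22 × 260 = 5720.00, centroid at (11.00, 130.00).
bottom flange: A = 100 × 22 = 2200.00, centroid at (72.00, 11.00).
top flange: A = 100 × 22 = 2200.00, centroid at (72.00, 249.00).
ΣA = 10120.00 cm²
ΣAx_c = (5720.00)(11.00) + (2200.00)(72.00) + (2200.00)(72.00) = 379720.00 cm³
ΣAy_c = (5720.00)(130.00) + (2200.00)(11.00) + (2200.00)(249.00) = 1315600.00 cm³
x_c = 379720.00 / 10120.00 = 37.52 cm
y_c = 1315600.00 / 10120.00 = 130.00 cm

x_c = 37.52 cm, y_c = 130.00 cm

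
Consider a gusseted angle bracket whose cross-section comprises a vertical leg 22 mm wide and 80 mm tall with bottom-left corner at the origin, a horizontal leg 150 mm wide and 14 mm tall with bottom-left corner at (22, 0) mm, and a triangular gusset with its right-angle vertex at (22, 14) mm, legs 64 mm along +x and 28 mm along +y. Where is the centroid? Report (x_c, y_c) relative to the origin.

vertical leg: A = 22 × 80 = 1760.00, centroid at (11.00, 40.00).
horizontal leg: A = 150 × 14 = 2100.00, centroid at (97.00, 7.00).
gusset: A = ½·64·28 = 896.00, centroid at (43.33, 23.33).
ΣA = 4756.00 mm²
ΣAx_c = (1760.00)(11.00) + (2100.00)(97.00) + (896.00)(43.33) = 261886.67 mm³
ΣAy_c = (1760.00)(40.00) + (2100.00)(7.00) + (896.00)(23.33) = 106006.67 mm³
x_c = 261886.67 / 4756.00 = 55.06 mm
y_c = 106006.67 / 4756.00 = 22.29 mm

x_c = 55.06 mm, y_c = 22.29 mm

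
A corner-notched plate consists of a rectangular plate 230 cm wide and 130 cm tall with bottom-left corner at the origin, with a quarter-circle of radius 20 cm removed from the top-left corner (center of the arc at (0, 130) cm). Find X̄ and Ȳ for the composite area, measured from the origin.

Part | A | x̄ᵢ | ȳᵢ | A·x̄ᵢ | A·ȳᵢ
plate | 29900.00 | 115.00 | 65.00 | 3438500.00 | 1943500.00
removed quarter-circle | -314.16 | 8.49 | 121.51 | -2666.67 | -38174.04
Σ | 29585.84 |  |  | 3435833.33 | 1905325.96
X̄ = 3435833.33 / 29585.84 = 116.13 cm
Ȳ = 1905325.96 / 29585.84 = 64.40 cm

X̄ = 116.13 cm, Ȳ = 64.40 cm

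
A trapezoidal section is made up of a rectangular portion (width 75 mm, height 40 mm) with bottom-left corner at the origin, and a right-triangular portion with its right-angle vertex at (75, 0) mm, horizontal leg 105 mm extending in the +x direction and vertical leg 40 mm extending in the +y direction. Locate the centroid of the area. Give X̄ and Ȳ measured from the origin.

X̄ = 67.35 mm, Ȳ = 17.25 mm

Part | A | x̄ᵢ | ȳᵢ | A·x̄ᵢ | A·ȳᵢ
rectangular portion | 3000.00 | 37.50 | 20.00 | 112500.00 | 60000.00
triangular portion | 2100.00 | 110.00 | 13.33 | 231000.00 | 28000.00
Σ | 5100.00 |  |  | 343500.00 | 88000.00
X̄ = 343500.00 / 5100.00 = 67.35 mm
Ȳ = 88000.00 / 5100.00 = 17.25 mm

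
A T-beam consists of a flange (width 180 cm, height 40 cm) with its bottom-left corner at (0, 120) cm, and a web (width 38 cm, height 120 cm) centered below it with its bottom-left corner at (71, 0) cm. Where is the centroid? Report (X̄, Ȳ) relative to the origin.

X̄ = 90.00 cm, Ȳ = 108.98 cm

Part | A | x̄ᵢ | ȳᵢ | A·x̄ᵢ | A·ȳᵢ
web | 4560.00 | 90.00 | 60.00 | 410400.00 | 273600.00
flange | 7200.00 | 90.00 | 140.00 | 648000.00 | 1008000.00
Σ | 11760.00 |  |  | 1058400.00 | 1281600.00
X̄ = 1058400.00 / 11760.00 = 90.00 cm
Ȳ = 1281600.00 / 11760.00 = 108.98 cm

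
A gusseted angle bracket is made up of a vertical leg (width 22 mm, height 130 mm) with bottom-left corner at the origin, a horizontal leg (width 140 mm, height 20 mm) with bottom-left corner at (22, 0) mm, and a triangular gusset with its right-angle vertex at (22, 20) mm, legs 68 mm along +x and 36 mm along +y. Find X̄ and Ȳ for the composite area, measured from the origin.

X̄ = 49.93 mm, Ȳ = 36.76 mm

vertical leg: A = 22 × 130 = 2860.00, centroid at (11.00, 65.00).
horizontal leg: A = 140 × 20 = 2800.00, centroid at (92.00, 10.00).
gusset: A = ½·68·36 = 1224.00, centroid at (44.67, 32.00).
ΣA = 6884.00 mm²
ΣAX̄ = (2860.00)(11.00) + (2800.00)(92.00) + (1224.00)(44.67) = 343732.00 mm³
ΣAȲ = (2860.00)(65.00) + (2800.00)(10.00) + (1224.00)(32.00) = 253068.00 mm³
X̄ = 343732.00 / 6884.00 = 49.93 mm
Ȳ = 253068.00 / 6884.00 = 36.76 mm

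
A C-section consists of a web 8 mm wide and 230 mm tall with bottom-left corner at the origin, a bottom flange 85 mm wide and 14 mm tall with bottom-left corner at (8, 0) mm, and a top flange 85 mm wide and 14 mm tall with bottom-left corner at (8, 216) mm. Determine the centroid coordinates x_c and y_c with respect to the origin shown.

web: A = 8 × 230 = 1840.00, centroid at (4.00, 115.00).
bottom flange: A = 85 × 14 = 1190.00, centroid at (50.50, 7.00).
top flange: A = 85 × 14 = 1190.00, centroid at (50.50, 223.00).
ΣA = 4220.00 mm², ΣAx_c = 127550.00 mm³, ΣAy_c = 485300.00 mm³.
x_c = 127550.00/4220.00 = 30.23 mm; y_c = 485300.00/4220.00 = 115.00 mm.

x_c = 30.23 mm, y_c = 115.00 mm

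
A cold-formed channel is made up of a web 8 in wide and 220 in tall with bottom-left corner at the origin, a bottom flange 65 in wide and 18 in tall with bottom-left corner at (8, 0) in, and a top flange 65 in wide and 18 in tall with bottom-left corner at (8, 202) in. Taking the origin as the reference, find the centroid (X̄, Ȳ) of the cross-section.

X̄ = 24.83 in, Ȳ = 110.00 in

web: A = 8 × 220 = 1760.00, centroid at (4.00, 110.00).
bottom flange: A = 65 × 18 = 1170.00, centroid at (40.50, 9.00).
top flange: A = 65 × 18 = 1170.00, centroid at (40.50, 211.00).
ΣA = 4100.00 in²
ΣAX̄ = (1760.00)(4.00) + (1170.00)(40.50) + (1170.00)(40.50) = 101810.00 in³
ΣAȲ = (1760.00)(110.00) + (1170.00)(9.00) + (1170.00)(211.00) = 451000.00 in³
X̄ = 101810.00 / 4100.00 = 24.83 in
Ȳ = 451000.00 / 4100.00 = 110.00 in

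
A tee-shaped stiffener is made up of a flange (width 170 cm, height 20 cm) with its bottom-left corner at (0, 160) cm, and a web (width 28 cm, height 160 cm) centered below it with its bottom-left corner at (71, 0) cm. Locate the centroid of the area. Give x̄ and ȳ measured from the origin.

x̄ = 85.00 cm, ȳ = 118.83 cm

web: A = 28 × 160 = 4480.00, centroid at (85.00, 80.00).
flange: A = 170 × 20 = 3400.00, centroid at (85.00, 170.00).
ΣA = 7880.00 cm², ΣAx̄ = 669800.00 cm³, ΣAȳ = 936400.00 cm³.
x̄ = 669800.00/7880.00 = 85.00 cm; ȳ = 936400.00/7880.00 = 118.83 cm.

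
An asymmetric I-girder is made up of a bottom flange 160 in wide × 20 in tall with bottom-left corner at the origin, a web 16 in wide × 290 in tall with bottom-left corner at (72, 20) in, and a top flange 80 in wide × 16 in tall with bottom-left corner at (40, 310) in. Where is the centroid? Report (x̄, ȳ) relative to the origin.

Part | A | x̄ᵢ | ȳᵢ | A·x̄ᵢ | A·ȳᵢ
bottom flange | 3200.00 | 80.00 | 10.00 | 256000.00 | 32000.00
web | 4640.00 | 80.00 | 165.00 | 371200.00 | 765600.00
top flange | 1280.00 | 80.00 | 318.00 | 102400.00 | 407040.00
Σ | 9120.00 |  |  | 729600.00 | 1204640.00
x̄ = 729600.00 / 9120.00 = 80.00 in
ȳ = 1204640.00 / 9120.00 = 132.09 in

x̄ = 80.00 in, ȳ = 132.09 in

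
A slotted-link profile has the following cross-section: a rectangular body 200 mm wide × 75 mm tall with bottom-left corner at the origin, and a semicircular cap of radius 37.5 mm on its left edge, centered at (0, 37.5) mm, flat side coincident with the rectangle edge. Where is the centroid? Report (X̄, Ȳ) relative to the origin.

X̄ = 85.12 mm, Ȳ = 37.50 mm

Part | A | x̄ᵢ | ȳᵢ | A·x̄ᵢ | A·ȳᵢ
rectangular body | 15000.00 | 100.00 | 37.50 | 1500000.00 | 562500.00
semicircular end | 2208.93 | -15.92 | 37.50 | -35156.25 | 82834.96
Σ | 17208.93 |  |  | 1464843.75 | 645334.96
X̄ = 1464843.75 / 17208.93 = 85.12 mm
Ȳ = 645334.96 / 17208.93 = 37.50 mm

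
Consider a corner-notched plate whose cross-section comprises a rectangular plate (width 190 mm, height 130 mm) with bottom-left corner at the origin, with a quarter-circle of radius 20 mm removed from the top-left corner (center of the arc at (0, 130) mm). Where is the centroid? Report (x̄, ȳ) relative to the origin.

plate: A = 190 × 130 = 24700.00, centroid at (95.00, 65.00).
removed quarter-circle: A = −¼π·20² = -314.16, centroid at (8.49, 121.51).
ΣA = 24385.84 mm²
ΣAx̄ = (24700.00)(95.00) + (-314.16)(8.49) = 2343833.33 mm³
ΣAȳ = (24700.00)(65.00) + (-314.16)(121.51) = 1567325.96 mm³
x̄ = 2343833.33 / 24385.84 = 96.11 mm
ȳ = 1567325.96 / 24385.84 = 64.27 mm

x̄ = 96.11 mm, ȳ = 64.27 mm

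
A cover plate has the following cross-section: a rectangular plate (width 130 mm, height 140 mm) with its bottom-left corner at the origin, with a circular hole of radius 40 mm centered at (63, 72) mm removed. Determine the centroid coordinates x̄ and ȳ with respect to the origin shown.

plate: A = 130 × 140 = 18200.00, centroid at (65.00, 70.00).
hole: A = −π·40² = -5026.55, centroid at (63.00, 72.00).
ΣA = 13173.45 mm²
ΣAx̄ = (18200.00)(65.00) + (-5026.55)(63.00) = 866327.46 mm³
ΣAȳ = (18200.00)(70.00) + (-5026.55)(72.00) = 912088.53 mm³
x̄ = 866327.46 / 13173.45 = 65.76 mm
ȳ = 912088.53 / 13173.45 = 69.24 mm

x̄ = 65.76 mm, ȳ = 69.24 mm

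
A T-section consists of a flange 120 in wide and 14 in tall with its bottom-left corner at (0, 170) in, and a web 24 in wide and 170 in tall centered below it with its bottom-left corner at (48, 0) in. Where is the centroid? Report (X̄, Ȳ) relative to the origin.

X̄ = 60.00 in, Ȳ = 111.83 in

web: A = 24 × 170 = 4080.00, centroid at (60.00, 85.00).
flange: A = 120 × 14 = 1680.00, centroid at (60.00, 177.00).
ΣA = 5760.00 in², ΣAX̄ = 345600.00 in³, ΣAȲ = 644160.00 in³.
X̄ = 345600.00/5760.00 = 60.00 in; Ȳ = 644160.00/5760.00 = 111.83 in.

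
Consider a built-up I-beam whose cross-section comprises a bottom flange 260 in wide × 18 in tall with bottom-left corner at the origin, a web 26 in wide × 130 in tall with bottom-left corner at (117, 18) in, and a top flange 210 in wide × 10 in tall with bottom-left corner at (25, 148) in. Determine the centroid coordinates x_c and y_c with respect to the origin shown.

x_c = 130.00 in, y_c = 63.38 in

bottom flange: A = 260 × 18 = 4680.00, centroid at (130.00, 9.00).
web: A = 26 × 130 = 3380.00, centroid at (130.00, 83.00).
top flange: A = 210 × 10 = 2100.00, centroid at (130.00, 153.00).
ΣA = 10160.00 in², ΣAx_c = 1320800.00 in³, ΣAy_c = 643960.00 in³.
x_c = 1320800.00/10160.00 = 130.00 in; y_c = 643960.00/10160.00 = 63.38 in.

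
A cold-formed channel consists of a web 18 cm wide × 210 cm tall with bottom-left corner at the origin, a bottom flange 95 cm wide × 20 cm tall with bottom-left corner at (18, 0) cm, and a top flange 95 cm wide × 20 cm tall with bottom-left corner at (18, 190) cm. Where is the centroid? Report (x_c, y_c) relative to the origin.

x_c = 37.32 cm, y_c = 105.00 cm

web: A = 18 × 210 = 3780.00, centroid at (9.00, 105.00).
bottom flange: A = 95 × 20 = 1900.00, centroid at (65.50, 10.00).
top flange: A = 95 × 20 = 1900.00, centroid at (65.50, 200.00).
ΣA = 7580.00 cm², ΣAx_c = 282920.00 cm³, ΣAy_c = 795900.00 cm³.
x_c = 282920.00/7580.00 = 37.32 cm; y_c = 795900.00/7580.00 = 105.00 cm.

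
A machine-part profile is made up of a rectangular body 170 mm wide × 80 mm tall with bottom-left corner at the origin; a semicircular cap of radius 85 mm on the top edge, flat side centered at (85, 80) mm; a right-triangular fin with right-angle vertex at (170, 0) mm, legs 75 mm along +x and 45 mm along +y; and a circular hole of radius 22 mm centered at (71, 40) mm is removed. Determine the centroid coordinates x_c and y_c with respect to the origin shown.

x_c = 93.24 mm, y_c = 72.70 mm

rectangular body: A = 170 × 80 = 13600.00, centroid at (85.00, 40.00).
semicircular top: A = ½π·85² = 11349.00, centroid at (85.00, 116.08).
triangular fin: A = ½·75·45 = 1687.50, centroid at (195.00, 15.00).
hole: A = −π·22² = -1520.53, centroid at (71.00, 40.00).
ΣA = 25115.97 mm², ΣAx_c = 2341770.10 mm³, ΣAy_c = 1825828.21 mm³.
x_c = 2341770.10/25115.97 = 93.24 mm; y_c = 1825828.21/25115.97 = 72.70 mm.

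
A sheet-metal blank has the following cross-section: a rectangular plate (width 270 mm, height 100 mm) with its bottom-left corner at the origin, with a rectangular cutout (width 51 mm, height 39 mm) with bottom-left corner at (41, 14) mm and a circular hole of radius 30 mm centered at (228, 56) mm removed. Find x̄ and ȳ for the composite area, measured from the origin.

x̄ = 129.29 mm, ȳ = 50.71 mm

plate: A = 270 × 100 = 27000.00, centroid at (135.00, 50.00).
hole 1: A = −(51 × 39) = -1989.00, centroid at (66.50, 33.50).
hole 2: A = −π·30² = -2827.43, centroid at (228.00, 56.00).
ΣA = 22183.57 mm², ΣAx̄ = 2868076.69 mm³, ΣAȳ = 1125032.23 mm³.
x̄ = 2868076.69/22183.57 = 129.29 mm; ȳ = 1125032.23/22183.57 = 50.71 mm.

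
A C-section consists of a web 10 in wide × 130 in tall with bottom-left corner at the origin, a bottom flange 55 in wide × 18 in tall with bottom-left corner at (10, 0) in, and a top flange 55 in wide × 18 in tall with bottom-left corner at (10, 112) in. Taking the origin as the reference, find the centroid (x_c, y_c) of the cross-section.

x_c = 24.62 in, y_c = 65.00 in

web: A = 10 × 130 = 1300.00, centroid at (5.00, 65.00).
bottom flange: A = 55 × 18 = 990.00, centroid at (37.50, 9.00).
top flange: A = 55 × 18 = 990.00, centroid at (37.50, 121.00).
ΣA = 3280.00 in², ΣAx_c = 80750.00 in³, ΣAy_c = 213200.00 in³.
x_c = 80750.00/3280.00 = 24.62 in; y_c = 213200.00/3280.00 = 65.00 in.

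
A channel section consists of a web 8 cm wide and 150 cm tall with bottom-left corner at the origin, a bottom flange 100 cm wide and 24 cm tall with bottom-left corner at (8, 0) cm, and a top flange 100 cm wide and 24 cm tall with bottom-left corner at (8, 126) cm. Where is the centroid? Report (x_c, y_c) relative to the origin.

Part | A | x̄ᵢ | ȳᵢ | A·x̄ᵢ | A·ȳᵢ
web | 1200.00 | 4.00 | 75.00 | 4800.00 | 90000.00
bottom flange | 2400.00 | 58.00 | 12.00 | 139200.00 | 28800.00
top flange | 2400.00 | 58.00 | 138.00 | 139200.00 | 331200.00
Σ | 6000.00 |  |  | 283200.00 | 450000.00
x_c = 283200.00 / 6000.00 = 47.20 cm
y_c = 450000.00 / 6000.00 = 75.00 cm

x_c = 47.20 cm, y_c = 75.00 cm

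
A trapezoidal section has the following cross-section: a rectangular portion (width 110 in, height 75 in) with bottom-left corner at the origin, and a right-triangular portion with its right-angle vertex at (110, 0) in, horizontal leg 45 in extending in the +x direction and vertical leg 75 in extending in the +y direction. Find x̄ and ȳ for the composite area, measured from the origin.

rectangular portion: A = 110 × 75 = 8250.00, centroid at (55.00, 37.50).
triangular portion: A = ½·45·75 = 1687.50, centroid at (125.00, 25.00).
ΣA = 9937.50 in²
ΣAx̄ = (8250.00)(55.00) + (1687.50)(125.00) = 664687.50 in³
ΣAȳ = (8250.00)(37.50) + (1687.50)(25.00) = 351562.50 in³
x̄ = 664687.50 / 9937.50 = 66.89 in
ȳ = 351562.50 / 9937.50 = 35.38 in

x̄ = 66.89 in, ȳ = 35.38 in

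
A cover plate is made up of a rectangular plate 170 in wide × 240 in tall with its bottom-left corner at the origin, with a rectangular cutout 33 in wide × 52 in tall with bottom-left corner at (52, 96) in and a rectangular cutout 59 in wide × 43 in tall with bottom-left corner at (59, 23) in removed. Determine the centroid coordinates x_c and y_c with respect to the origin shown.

plate: A = 170 × 240 = 40800.00, centroid at (85.00, 120.00).
hole 1: A = −(33 × 52) = -1716.00, centroid at (68.50, 122.00).
hole 2: A = −(59 × 43) = -2537.00, centroid at (88.50, 44.50).
ΣA = 36547.00 in², ΣAx_c = 3125929.50 in³, ΣAy_c = 4573751.50 in³.
x_c = 3125929.50/36547.00 = 85.53 in; y_c = 4573751.50/36547.00 = 125.15 in.

x_c = 85.53 in, y_c = 125.15 in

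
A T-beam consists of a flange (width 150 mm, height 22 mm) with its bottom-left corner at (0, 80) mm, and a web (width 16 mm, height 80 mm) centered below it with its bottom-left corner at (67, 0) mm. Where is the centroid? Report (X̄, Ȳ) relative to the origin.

X̄ = 75.00 mm, Ȳ = 76.75 mm

web: A = 16 × 80 = 1280.00, centroid at (75.00, 40.00).
flange: A = 150 × 22 = 3300.00, centroid at (75.00, 91.00).
ΣA = 4580.00 mm²
ΣAX̄ = (1280.00)(75.00) + (3300.00)(75.00) = 343500.00 mm³
ΣAȲ = (1280.00)(40.00) + (3300.00)(91.00) = 351500.00 mm³
X̄ = 343500.00 / 4580.00 = 75.00 mm
Ȳ = 351500.00 / 4580.00 = 76.75 mm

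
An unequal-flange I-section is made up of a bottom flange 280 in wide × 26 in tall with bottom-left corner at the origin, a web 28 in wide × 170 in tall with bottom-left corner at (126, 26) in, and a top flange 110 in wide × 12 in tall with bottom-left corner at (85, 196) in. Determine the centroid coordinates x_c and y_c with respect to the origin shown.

x_c = 140.00 in, y_c = 66.59 in

bottom flange: A = 280 × 26 = 7280.00, centroid at (140.00, 13.00).
web: A = 28 × 170 = 4760.00, centroid at (140.00, 111.00).
top flange: A = 110 × 12 = 1320.00, centroid at (140.00, 202.00).
ΣA = 13360.00 in², ΣAx_c = 1870400.00 in³, ΣAy_c = 889640.00 in³.
x_c = 1870400.00/13360.00 = 140.00 in; y_c = 889640.00/13360.00 = 66.59 in.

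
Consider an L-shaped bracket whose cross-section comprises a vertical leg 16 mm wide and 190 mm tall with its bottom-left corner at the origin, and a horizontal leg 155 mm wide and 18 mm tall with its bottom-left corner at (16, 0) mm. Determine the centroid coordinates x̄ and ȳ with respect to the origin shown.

Part | A | x̄ᵢ | ȳᵢ | A·x̄ᵢ | A·ȳᵢ
vertical leg | 3040.00 | 8.00 | 95.00 | 24320.00 | 288800.00
horizontal leg | 2790.00 | 93.50 | 9.00 | 260865.00 | 25110.00
Σ | 5830.00 |  |  | 285185.00 | 313910.00
x̄ = 285185.00 / 5830.00 = 48.92 mm
ȳ = 313910.00 / 5830.00 = 53.84 mm

x̄ = 48.92 mm, ȳ = 53.84 mm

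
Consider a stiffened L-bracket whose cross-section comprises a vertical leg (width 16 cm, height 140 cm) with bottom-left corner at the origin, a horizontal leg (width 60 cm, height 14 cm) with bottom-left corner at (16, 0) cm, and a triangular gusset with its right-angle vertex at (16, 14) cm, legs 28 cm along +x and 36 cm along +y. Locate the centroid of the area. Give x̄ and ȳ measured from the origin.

Part | A | x̄ᵢ | ȳᵢ | A·x̄ᵢ | A·ȳᵢ
vertical leg | 2240.00 | 8.00 | 70.00 | 17920.00 | 156800.00
horizontal leg | 840.00 | 46.00 | 7.00 | 38640.00 | 5880.00
gusset | 504.00 | 25.33 | 26.00 | 12768.00 | 13104.00
Σ | 3584.00 |  |  | 69328.00 | 175784.00
x̄ = 69328.00 / 3584.00 = 19.34 cm
ȳ = 175784.00 / 3584.00 = 49.05 cm

x̄ = 19.34 cm, ȳ = 49.05 cm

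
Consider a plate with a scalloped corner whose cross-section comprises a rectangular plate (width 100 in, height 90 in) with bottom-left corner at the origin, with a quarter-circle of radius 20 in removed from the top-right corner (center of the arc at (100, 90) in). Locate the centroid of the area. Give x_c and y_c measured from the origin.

plate: A = 100 × 90 = 9000.00, centroid at (50.00, 45.00).
removed quarter-circle: A = −¼π·20² = -314.16, centroid at (91.51, 81.51).
ΣA = 8685.84 in²
ΣAx_c = (9000.00)(50.00) + (-314.16)(91.51) = 421250.74 in³
ΣAy_c = (9000.00)(45.00) + (-314.16)(81.51) = 379392.33 in³
x_c = 421250.74 / 8685.84 = 48.50 in
y_c = 379392.33 / 8685.84 = 43.68 in

x_c = 48.50 in, y_c = 43.68 in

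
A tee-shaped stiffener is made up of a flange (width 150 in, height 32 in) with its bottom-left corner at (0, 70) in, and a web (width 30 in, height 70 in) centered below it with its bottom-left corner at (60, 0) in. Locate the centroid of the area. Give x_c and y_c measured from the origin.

x_c = 75.00 in, y_c = 70.48 in

web: A = 30 × 70 = 2100.00, centroid at (75.00, 35.00).
flange: A = 150 × 32 = 4800.00, centroid at (75.00, 86.00).
ΣA = 6900.00 in², ΣAx_c = 517500.00 in³, ΣAy_c = 486300.00 in³.
x_c = 517500.00/6900.00 = 75.00 in; y_c = 486300.00/6900.00 = 70.48 in.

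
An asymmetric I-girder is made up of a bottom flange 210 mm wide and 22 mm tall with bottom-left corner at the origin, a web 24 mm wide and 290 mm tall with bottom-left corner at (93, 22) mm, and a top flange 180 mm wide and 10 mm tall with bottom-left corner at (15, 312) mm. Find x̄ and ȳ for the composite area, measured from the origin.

x̄ = 105.00 mm, ȳ = 133.31 mm

Part | A | x̄ᵢ | ȳᵢ | A·x̄ᵢ | A·ȳᵢ
bottom flange | 4620.00 | 105.00 | 11.00 | 485100.00 | 50820.00
web | 6960.00 | 105.00 | 167.00 | 730800.00 | 1162320.00
top flange | 1800.00 | 105.00 | 317.00 | 189000.00 | 570600.00
Σ | 13380.00 |  |  | 1404900.00 | 1783740.00
x̄ = 1404900.00 / 13380.00 = 105.00 mm
ȳ = 1783740.00 / 13380.00 = 133.31 mm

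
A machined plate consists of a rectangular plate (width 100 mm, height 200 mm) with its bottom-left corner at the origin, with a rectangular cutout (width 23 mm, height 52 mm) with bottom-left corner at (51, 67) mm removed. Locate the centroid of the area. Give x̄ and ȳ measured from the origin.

Part | A | x̄ᵢ | ȳᵢ | A·x̄ᵢ | A·ȳᵢ
plate | 20000.00 | 50.00 | 100.00 | 1000000.00 | 2000000.00
hole | -1196.00 | 62.50 | 93.00 | -74750.00 | -111228.00
Σ | 18804.00 |  |  | 925250.00 | 1888772.00
x̄ = 925250.00 / 18804.00 = 49.20 mm
ȳ = 1888772.00 / 18804.00 = 100.45 mm

x̄ = 49.20 mm, ȳ = 100.45 mm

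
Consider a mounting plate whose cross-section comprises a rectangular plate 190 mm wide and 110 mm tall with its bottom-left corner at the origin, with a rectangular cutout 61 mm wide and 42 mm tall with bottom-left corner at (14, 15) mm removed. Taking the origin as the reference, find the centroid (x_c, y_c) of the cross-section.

Part | A | x̄ᵢ | ȳᵢ | A·x̄ᵢ | A·ȳᵢ
plate | 20900.00 | 95.00 | 55.00 | 1985500.00 | 1149500.00
hole | -2562.00 | 44.50 | 36.00 | -114009.00 | -92232.00
Σ | 18338.00 |  |  | 1871491.00 | 1057268.00
x_c = 1871491.00 / 18338.00 = 102.06 mm
y_c = 1057268.00 / 18338.00 = 57.65 mm

x_c = 102.06 mm, y_c = 57.65 mm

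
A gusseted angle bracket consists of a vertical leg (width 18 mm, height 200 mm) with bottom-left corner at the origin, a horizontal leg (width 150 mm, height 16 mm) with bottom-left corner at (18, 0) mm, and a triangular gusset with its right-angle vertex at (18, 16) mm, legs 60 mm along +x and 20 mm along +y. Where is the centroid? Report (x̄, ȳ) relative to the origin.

x̄ = 42.18 mm, ȳ = 59.52 mm

Part | A | x̄ᵢ | ȳᵢ | A·x̄ᵢ | A·ȳᵢ
vertical leg | 3600.00 | 9.00 | 100.00 | 32400.00 | 360000.00
horizontal leg | 2400.00 | 93.00 | 8.00 | 223200.00 | 19200.00
gusset | 600.00 | 38.00 | 22.67 | 22800.00 | 13600.00
Σ | 6600.00 |  |  | 278400.00 | 392800.00
x̄ = 278400.00 / 6600.00 = 42.18 mm
ȳ = 392800.00 / 6600.00 = 59.52 mm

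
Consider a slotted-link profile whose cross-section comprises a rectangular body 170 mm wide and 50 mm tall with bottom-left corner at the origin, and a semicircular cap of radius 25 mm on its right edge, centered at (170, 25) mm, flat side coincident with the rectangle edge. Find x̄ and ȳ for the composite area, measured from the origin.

rectangular body: A = 170 × 50 = 8500.00, centroid at (85.00, 25.00).
semicircular end: A = ½π·25² = 981.75, centroid at (180.61, 25.00).
ΣA = 9481.75 mm², ΣAx̄ = 899813.78 mm³, ΣAȳ = 237043.69 mm³.
x̄ = 899813.78/9481.75 = 94.90 mm; ȳ = 237043.69/9481.75 = 25.00 mm.

x̄ = 94.90 mm, ȳ = 25.00 mm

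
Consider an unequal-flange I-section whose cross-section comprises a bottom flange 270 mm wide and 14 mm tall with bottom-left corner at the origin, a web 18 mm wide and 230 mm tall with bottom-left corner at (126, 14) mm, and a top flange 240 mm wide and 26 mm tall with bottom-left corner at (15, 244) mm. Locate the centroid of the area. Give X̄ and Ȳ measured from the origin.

bottom flange: A = 270 × 14 = 3780.00, centroid at (135.00, 7.00).
web: A = 18 × 230 = 4140.00, centroid at (135.00, 129.00).
top flange: A = 240 × 26 = 6240.00, centroid at (135.00, 257.00).
ΣA = 14160.00 mm², ΣAX̄ = 1911600.00 mm³, ΣAȲ = 2164200.00 mm³.
X̄ = 1911600.00/14160.00 = 135.00 mm; Ȳ = 2164200.00/14160.00 = 152.84 mm.

X̄ = 135.00 mm, Ȳ = 152.84 mm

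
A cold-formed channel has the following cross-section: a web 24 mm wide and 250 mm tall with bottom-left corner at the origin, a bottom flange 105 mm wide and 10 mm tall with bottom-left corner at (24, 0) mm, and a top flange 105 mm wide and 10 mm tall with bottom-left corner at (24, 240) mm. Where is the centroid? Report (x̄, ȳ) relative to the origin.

x̄ = 28.72 mm, ȳ = 125.00 mm

web: A = 24 × 250 = 6000.00, centroid at (12.00, 125.00).
bottom flange: A = 105 × 10 = 1050.00, centroid at (76.50, 5.00).
top flange: A = 105 × 10 = 1050.00, centroid at (76.50, 245.00).
ΣA = 8100.00 mm², ΣAx̄ = 232650.00 mm³, ΣAȳ = 1012500.00 mm³.
x̄ = 232650.00/8100.00 = 28.72 mm; ȳ = 1012500.00/8100.00 = 125.00 mm.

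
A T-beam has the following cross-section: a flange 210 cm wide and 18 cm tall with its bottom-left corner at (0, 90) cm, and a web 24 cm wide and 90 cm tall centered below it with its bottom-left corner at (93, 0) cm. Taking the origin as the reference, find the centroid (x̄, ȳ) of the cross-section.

web: A = 24 × 90 = 2160.00, centroid at (105.00, 45.00).
flange: A = 210 × 18 = 3780.00, centroid at (105.00, 99.00).
ΣA = 5940.00 cm², ΣAx̄ = 623700.00 cm³, ΣAȳ = 471420.00 cm³.
x̄ = 623700.00/5940.00 = 105.00 cm; ȳ = 471420.00/5940.00 = 79.36 cm.

x̄ = 105.00 cm, ȳ = 79.36 cm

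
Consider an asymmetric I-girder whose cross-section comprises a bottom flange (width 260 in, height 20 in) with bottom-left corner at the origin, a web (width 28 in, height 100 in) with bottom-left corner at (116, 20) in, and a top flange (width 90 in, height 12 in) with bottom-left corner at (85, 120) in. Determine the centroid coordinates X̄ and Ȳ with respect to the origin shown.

Part | A | x̄ᵢ | ȳᵢ | A·x̄ᵢ | A·ȳᵢ
bottom flange | 5200.00 | 130.00 | 10.00 | 676000.00 | 52000.00
web | 2800.00 | 130.00 | 70.00 | 364000.00 | 196000.00
top flange | 1080.00 | 130.00 | 126.00 | 140400.00 | 136080.00
Σ | 9080.00 |  |  | 1180400.00 | 384080.00
X̄ = 1180400.00 / 9080.00 = 130.00 in
Ȳ = 384080.00 / 9080.00 = 42.30 in

X̄ = 130.00 in, Ȳ = 42.30 in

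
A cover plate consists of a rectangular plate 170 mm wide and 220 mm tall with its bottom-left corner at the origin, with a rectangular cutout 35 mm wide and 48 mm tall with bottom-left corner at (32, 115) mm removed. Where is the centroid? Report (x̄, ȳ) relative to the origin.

Part | A | x̄ᵢ | ȳᵢ | A·x̄ᵢ | A·ȳᵢ
plate | 37400.00 | 85.00 | 110.00 | 3179000.00 | 4114000.00
hole | -1680.00 | 49.50 | 139.00 | -83160.00 | -233520.00
Σ | 35720.00 |  |  | 3095840.00 | 3880480.00
x̄ = 3095840.00 / 35720.00 = 86.67 mm
ȳ = 3880480.00 / 35720.00 = 108.64 mm

x̄ = 86.67 mm, ȳ = 108.64 mm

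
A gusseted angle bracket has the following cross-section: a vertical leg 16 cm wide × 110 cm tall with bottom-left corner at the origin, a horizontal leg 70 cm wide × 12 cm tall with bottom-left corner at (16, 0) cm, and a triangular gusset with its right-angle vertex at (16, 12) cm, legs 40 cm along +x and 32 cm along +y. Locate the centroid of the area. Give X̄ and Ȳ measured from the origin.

Part | A | x̄ᵢ | ȳᵢ | A·x̄ᵢ | A·ȳᵢ
vertical leg | 1760.00 | 8.00 | 55.00 | 14080.00 | 96800.00
horizontal leg | 840.00 | 51.00 | 6.00 | 42840.00 | 5040.00
gusset | 640.00 | 29.33 | 22.67 | 18773.33 | 14506.67
Σ | 3240.00 |  |  | 75693.33 | 116346.67
X̄ = 75693.33 / 3240.00 = 23.36 cm
Ȳ = 116346.67 / 3240.00 = 35.91 cm

X̄ = 23.36 cm, Ȳ = 35.91 cm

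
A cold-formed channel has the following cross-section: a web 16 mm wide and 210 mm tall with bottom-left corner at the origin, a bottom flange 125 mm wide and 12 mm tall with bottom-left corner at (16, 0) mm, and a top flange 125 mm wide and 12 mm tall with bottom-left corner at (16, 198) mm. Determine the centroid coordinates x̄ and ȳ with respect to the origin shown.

web: A = 16 × 210 = 3360.00, centroid at (8.00, 105.00).
bottom flange: A = 125 × 12 = 1500.00, centroid at (78.50, 6.00).
top flange: A = 125 × 12 = 1500.00, centroid at (78.50, 204.00).
ΣA = 6360.00 mm², ΣAx̄ = 262380.00 mm³, ΣAȳ = 667800.00 mm³.
x̄ = 262380.00/6360.00 = 41.25 mm; ȳ = 667800.00/6360.00 = 105.00 mm.

x̄ = 41.25 mm, ȳ = 105.00 mm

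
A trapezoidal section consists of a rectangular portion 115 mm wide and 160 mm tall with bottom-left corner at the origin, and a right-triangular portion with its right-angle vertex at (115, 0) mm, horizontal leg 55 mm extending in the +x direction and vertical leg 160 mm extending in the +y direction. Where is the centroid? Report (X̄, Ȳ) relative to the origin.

Part | A | x̄ᵢ | ȳᵢ | A·x̄ᵢ | A·ȳᵢ
rectangular portion | 18400.00 | 57.50 | 80.00 | 1058000.00 | 1472000.00
triangular portion | 4400.00 | 133.33 | 53.33 | 586666.67 | 234666.67
Σ | 22800.00 |  |  | 1644666.67 | 1706666.67
X̄ = 1644666.67 / 22800.00 = 72.13 mm
Ȳ = 1706666.67 / 22800.00 = 74.85 mm

X̄ = 72.13 mm, Ȳ = 74.85 mm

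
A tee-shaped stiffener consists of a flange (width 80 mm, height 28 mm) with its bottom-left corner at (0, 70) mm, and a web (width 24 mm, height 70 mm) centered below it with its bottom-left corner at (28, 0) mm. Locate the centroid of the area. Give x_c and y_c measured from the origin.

x_c = 40.00 mm, y_c = 63.00 mm

web: A = 24 × 70 = 1680.00, centroid at (40.00, 35.00).
flange: A = 80 × 28 = 2240.00, centroid at (40.00, 84.00).
ΣA = 3920.00 mm²
ΣAx_c = (1680.00)(40.00) + (2240.00)(40.00) = 156800.00 mm³
ΣAy_c = (1680.00)(35.00) + (2240.00)(84.00) = 246960.00 mm³
x_c = 156800.00 / 3920.00 = 40.00 mm
y_c = 246960.00 / 3920.00 = 63.00 mm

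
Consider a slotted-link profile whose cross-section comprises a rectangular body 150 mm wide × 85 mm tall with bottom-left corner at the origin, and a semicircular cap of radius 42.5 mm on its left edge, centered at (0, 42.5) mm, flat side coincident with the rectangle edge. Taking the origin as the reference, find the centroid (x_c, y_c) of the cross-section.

x_c = 58.06 mm, y_c = 42.50 mm

rectangular body: A = 150 × 85 = 12750.00, centroid at (75.00, 42.50).
semicircular end: A = ½π·42.5² = 2837.25, centroid at (-18.04, 42.50).
ΣA = 15587.25 mm², ΣAx_c = 905072.92 mm³, ΣAy_c = 662458.16 mm³.
x_c = 905072.92/15587.25 = 58.06 mm; y_c = 662458.16/15587.25 = 42.50 mm.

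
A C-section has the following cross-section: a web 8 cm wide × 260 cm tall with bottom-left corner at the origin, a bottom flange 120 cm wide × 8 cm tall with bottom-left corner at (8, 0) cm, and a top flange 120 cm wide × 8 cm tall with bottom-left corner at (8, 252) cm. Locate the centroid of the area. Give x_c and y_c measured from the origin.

x_c = 34.72 cm, y_c = 130.00 cm

web: A = 8 × 260 = 2080.00, centroid at (4.00, 130.00).
bottom flange: A = 120 × 8 = 960.00, centroid at (68.00, 4.00).
top flange: A = 120 × 8 = 960.00, centroid at (68.00, 256.00).
ΣA = 4000.00 cm², ΣAx_c = 138880.00 cm³, ΣAy_c = 520000.00 cm³.
x_c = 138880.00/4000.00 = 34.72 cm; y_c = 520000.00/4000.00 = 130.00 cm.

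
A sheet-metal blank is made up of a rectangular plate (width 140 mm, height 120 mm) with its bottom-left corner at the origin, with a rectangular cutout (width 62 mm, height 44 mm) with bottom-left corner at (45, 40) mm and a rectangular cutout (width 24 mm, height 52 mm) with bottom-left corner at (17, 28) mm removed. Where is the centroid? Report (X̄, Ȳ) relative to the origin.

X̄ = 72.71 mm, Ȳ = 60.16 mm

plate: A = 140 × 120 = 16800.00, centroid at (70.00, 60.00).
hole 1: A = −(62 × 44) = -2728.00, centroid at (76.00, 62.00).
hole 2: A = −(24 × 52) = -1248.00, centroid at (29.00, 54.00).
ΣA = 12824.00 mm²
ΣAX̄ = (16800.00)(70.00) + (-2728.00)(76.00) + (-1248.00)(29.00) = 932480.00 mm³
ΣAȲ = (16800.00)(60.00) + (-2728.00)(62.00) + (-1248.00)(54.00) = 771472.00 mm³
X̄ = 932480.00 / 12824.00 = 72.71 mm
Ȳ = 771472.00 / 12824.00 = 60.16 mm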